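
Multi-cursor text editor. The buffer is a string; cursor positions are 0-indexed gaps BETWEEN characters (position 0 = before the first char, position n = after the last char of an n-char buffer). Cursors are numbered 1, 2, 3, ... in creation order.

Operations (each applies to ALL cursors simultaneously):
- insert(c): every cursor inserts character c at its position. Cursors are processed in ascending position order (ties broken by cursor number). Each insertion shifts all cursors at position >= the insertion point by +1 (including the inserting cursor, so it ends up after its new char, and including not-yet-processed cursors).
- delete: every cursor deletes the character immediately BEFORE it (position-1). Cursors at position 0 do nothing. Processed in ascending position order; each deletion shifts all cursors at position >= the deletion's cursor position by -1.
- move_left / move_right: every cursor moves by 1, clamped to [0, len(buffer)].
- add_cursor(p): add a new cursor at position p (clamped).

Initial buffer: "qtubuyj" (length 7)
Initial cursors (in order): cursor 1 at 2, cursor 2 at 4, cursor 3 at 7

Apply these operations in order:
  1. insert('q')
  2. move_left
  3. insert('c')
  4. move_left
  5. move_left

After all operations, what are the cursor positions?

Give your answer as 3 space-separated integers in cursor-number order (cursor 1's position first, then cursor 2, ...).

Answer: 1 5 10

Derivation:
After op 1 (insert('q')): buffer="qtqubquyjq" (len 10), cursors c1@3 c2@6 c3@10, authorship ..1..2...3
After op 2 (move_left): buffer="qtqubquyjq" (len 10), cursors c1@2 c2@5 c3@9, authorship ..1..2...3
After op 3 (insert('c')): buffer="qtcqubcquyjcq" (len 13), cursors c1@3 c2@7 c3@12, authorship ..11..22...33
After op 4 (move_left): buffer="qtcqubcquyjcq" (len 13), cursors c1@2 c2@6 c3@11, authorship ..11..22...33
After op 5 (move_left): buffer="qtcqubcquyjcq" (len 13), cursors c1@1 c2@5 c3@10, authorship ..11..22...33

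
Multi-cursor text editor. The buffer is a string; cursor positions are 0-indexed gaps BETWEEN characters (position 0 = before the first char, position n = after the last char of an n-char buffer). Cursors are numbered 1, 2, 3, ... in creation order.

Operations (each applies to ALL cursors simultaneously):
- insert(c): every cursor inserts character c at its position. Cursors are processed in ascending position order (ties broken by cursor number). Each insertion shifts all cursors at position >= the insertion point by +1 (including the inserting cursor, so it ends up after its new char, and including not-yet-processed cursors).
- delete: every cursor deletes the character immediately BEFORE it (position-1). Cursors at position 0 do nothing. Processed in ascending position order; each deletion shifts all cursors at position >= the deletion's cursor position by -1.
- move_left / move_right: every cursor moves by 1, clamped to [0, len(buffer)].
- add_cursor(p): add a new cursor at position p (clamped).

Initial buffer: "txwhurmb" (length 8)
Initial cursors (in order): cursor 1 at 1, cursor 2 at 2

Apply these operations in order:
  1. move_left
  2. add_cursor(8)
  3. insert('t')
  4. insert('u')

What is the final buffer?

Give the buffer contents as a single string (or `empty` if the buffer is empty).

After op 1 (move_left): buffer="txwhurmb" (len 8), cursors c1@0 c2@1, authorship ........
After op 2 (add_cursor(8)): buffer="txwhurmb" (len 8), cursors c1@0 c2@1 c3@8, authorship ........
After op 3 (insert('t')): buffer="tttxwhurmbt" (len 11), cursors c1@1 c2@3 c3@11, authorship 1.2.......3
After op 4 (insert('u')): buffer="tuttuxwhurmbtu" (len 14), cursors c1@2 c2@5 c3@14, authorship 11.22.......33

Answer: tuttuxwhurmbtu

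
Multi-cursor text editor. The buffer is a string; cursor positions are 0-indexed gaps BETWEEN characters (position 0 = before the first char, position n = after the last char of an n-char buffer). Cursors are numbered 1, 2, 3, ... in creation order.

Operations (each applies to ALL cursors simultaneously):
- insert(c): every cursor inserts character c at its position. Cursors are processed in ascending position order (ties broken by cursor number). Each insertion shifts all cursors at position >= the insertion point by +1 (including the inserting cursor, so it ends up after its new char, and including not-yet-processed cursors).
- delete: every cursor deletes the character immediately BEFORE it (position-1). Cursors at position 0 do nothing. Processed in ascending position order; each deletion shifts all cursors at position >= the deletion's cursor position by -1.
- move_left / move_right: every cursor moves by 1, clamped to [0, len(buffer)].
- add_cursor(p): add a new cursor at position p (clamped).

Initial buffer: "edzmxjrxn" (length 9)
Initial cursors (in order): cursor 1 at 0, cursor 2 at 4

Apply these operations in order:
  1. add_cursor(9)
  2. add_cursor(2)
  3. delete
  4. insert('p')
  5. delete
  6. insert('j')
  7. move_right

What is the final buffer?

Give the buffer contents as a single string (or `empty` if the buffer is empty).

Answer: jejzjxjrxj

Derivation:
After op 1 (add_cursor(9)): buffer="edzmxjrxn" (len 9), cursors c1@0 c2@4 c3@9, authorship .........
After op 2 (add_cursor(2)): buffer="edzmxjrxn" (len 9), cursors c1@0 c4@2 c2@4 c3@9, authorship .........
After op 3 (delete): buffer="ezxjrx" (len 6), cursors c1@0 c4@1 c2@2 c3@6, authorship ......
After op 4 (insert('p')): buffer="pepzpxjrxp" (len 10), cursors c1@1 c4@3 c2@5 c3@10, authorship 1.4.2....3
After op 5 (delete): buffer="ezxjrx" (len 6), cursors c1@0 c4@1 c2@2 c3@6, authorship ......
After op 6 (insert('j')): buffer="jejzjxjrxj" (len 10), cursors c1@1 c4@3 c2@5 c3@10, authorship 1.4.2....3
After op 7 (move_right): buffer="jejzjxjrxj" (len 10), cursors c1@2 c4@4 c2@6 c3@10, authorship 1.4.2....3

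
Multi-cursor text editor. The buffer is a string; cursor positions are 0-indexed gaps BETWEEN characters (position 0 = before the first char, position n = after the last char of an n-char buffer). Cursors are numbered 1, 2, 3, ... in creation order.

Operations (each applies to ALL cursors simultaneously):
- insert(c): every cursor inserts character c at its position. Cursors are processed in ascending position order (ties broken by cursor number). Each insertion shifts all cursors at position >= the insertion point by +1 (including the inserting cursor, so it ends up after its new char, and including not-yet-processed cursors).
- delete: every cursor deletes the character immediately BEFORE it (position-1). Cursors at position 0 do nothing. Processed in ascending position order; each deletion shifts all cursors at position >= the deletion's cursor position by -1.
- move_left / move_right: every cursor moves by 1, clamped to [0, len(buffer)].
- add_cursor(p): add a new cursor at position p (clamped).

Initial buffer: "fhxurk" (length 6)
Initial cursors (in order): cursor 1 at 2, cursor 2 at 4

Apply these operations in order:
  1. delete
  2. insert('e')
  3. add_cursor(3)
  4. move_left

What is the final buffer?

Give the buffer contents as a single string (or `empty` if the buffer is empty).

After op 1 (delete): buffer="fxrk" (len 4), cursors c1@1 c2@2, authorship ....
After op 2 (insert('e')): buffer="fexerk" (len 6), cursors c1@2 c2@4, authorship .1.2..
After op 3 (add_cursor(3)): buffer="fexerk" (len 6), cursors c1@2 c3@3 c2@4, authorship .1.2..
After op 4 (move_left): buffer="fexerk" (len 6), cursors c1@1 c3@2 c2@3, authorship .1.2..

Answer: fexerk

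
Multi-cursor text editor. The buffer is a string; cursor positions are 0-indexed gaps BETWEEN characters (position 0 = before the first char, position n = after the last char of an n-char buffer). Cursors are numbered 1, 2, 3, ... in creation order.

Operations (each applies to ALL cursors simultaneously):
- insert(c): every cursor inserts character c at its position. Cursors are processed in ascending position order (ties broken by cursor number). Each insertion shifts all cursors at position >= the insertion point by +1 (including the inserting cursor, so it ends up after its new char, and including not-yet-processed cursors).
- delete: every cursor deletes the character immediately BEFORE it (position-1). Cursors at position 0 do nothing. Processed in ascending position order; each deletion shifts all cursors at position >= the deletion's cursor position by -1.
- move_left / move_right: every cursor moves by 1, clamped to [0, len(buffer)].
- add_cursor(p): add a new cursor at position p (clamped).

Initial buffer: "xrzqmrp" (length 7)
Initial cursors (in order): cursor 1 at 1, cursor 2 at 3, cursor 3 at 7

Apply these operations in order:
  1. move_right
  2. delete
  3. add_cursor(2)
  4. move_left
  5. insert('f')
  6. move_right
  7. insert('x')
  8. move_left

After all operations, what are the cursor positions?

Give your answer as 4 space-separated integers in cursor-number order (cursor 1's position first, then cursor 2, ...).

After op 1 (move_right): buffer="xrzqmrp" (len 7), cursors c1@2 c2@4 c3@7, authorship .......
After op 2 (delete): buffer="xzmr" (len 4), cursors c1@1 c2@2 c3@4, authorship ....
After op 3 (add_cursor(2)): buffer="xzmr" (len 4), cursors c1@1 c2@2 c4@2 c3@4, authorship ....
After op 4 (move_left): buffer="xzmr" (len 4), cursors c1@0 c2@1 c4@1 c3@3, authorship ....
After op 5 (insert('f')): buffer="fxffzmfr" (len 8), cursors c1@1 c2@4 c4@4 c3@7, authorship 1.24..3.
After op 6 (move_right): buffer="fxffzmfr" (len 8), cursors c1@2 c2@5 c4@5 c3@8, authorship 1.24..3.
After op 7 (insert('x')): buffer="fxxffzxxmfrx" (len 12), cursors c1@3 c2@8 c4@8 c3@12, authorship 1.124.24.3.3
After op 8 (move_left): buffer="fxxffzxxmfrx" (len 12), cursors c1@2 c2@7 c4@7 c3@11, authorship 1.124.24.3.3

Answer: 2 7 11 7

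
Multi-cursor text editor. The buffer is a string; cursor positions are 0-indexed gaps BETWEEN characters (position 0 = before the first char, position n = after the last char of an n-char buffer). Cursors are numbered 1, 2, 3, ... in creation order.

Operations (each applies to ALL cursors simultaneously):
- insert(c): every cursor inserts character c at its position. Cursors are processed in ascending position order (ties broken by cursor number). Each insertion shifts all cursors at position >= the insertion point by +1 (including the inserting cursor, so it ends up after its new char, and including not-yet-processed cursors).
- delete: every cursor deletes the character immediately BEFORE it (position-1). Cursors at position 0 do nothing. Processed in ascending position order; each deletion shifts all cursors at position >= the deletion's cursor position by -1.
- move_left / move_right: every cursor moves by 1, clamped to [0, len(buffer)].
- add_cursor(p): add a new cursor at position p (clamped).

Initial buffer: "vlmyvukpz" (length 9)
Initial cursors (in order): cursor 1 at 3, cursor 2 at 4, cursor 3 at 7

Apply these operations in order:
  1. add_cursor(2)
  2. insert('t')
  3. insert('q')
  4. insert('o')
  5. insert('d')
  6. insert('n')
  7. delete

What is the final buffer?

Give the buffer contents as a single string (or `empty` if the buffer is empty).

After op 1 (add_cursor(2)): buffer="vlmyvukpz" (len 9), cursors c4@2 c1@3 c2@4 c3@7, authorship .........
After op 2 (insert('t')): buffer="vltmtytvuktpz" (len 13), cursors c4@3 c1@5 c2@7 c3@11, authorship ..4.1.2...3..
After op 3 (insert('q')): buffer="vltqmtqytqvuktqpz" (len 17), cursors c4@4 c1@7 c2@10 c3@15, authorship ..44.11.22...33..
After op 4 (insert('o')): buffer="vltqomtqoytqovuktqopz" (len 21), cursors c4@5 c1@9 c2@13 c3@19, authorship ..444.111.222...333..
After op 5 (insert('d')): buffer="vltqodmtqodytqodvuktqodpz" (len 25), cursors c4@6 c1@11 c2@16 c3@23, authorship ..4444.1111.2222...3333..
After op 6 (insert('n')): buffer="vltqodnmtqodnytqodnvuktqodnpz" (len 29), cursors c4@7 c1@13 c2@19 c3@27, authorship ..44444.11111.22222...33333..
After op 7 (delete): buffer="vltqodmtqodytqodvuktqodpz" (len 25), cursors c4@6 c1@11 c2@16 c3@23, authorship ..4444.1111.2222...3333..

Answer: vltqodmtqodytqodvuktqodpz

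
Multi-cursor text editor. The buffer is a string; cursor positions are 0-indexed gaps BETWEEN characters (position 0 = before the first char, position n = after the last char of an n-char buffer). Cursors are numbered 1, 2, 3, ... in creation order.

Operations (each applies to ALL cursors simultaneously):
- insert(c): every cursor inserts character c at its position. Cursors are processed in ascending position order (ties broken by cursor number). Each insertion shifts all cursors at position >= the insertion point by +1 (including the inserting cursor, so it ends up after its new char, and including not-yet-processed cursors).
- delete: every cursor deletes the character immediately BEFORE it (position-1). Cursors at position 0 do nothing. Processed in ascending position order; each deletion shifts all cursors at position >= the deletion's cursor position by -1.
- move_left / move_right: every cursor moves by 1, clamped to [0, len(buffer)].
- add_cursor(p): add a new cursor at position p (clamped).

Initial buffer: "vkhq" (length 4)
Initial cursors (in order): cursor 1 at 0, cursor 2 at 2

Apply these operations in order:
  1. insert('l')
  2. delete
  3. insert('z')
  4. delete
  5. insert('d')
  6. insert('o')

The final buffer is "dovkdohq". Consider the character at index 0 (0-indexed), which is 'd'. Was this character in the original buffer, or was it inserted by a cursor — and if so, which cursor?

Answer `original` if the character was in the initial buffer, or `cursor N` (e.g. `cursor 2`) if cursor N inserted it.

After op 1 (insert('l')): buffer="lvklhq" (len 6), cursors c1@1 c2@4, authorship 1..2..
After op 2 (delete): buffer="vkhq" (len 4), cursors c1@0 c2@2, authorship ....
After op 3 (insert('z')): buffer="zvkzhq" (len 6), cursors c1@1 c2@4, authorship 1..2..
After op 4 (delete): buffer="vkhq" (len 4), cursors c1@0 c2@2, authorship ....
After op 5 (insert('d')): buffer="dvkdhq" (len 6), cursors c1@1 c2@4, authorship 1..2..
After op 6 (insert('o')): buffer="dovkdohq" (len 8), cursors c1@2 c2@6, authorship 11..22..
Authorship (.=original, N=cursor N): 1 1 . . 2 2 . .
Index 0: author = 1

Answer: cursor 1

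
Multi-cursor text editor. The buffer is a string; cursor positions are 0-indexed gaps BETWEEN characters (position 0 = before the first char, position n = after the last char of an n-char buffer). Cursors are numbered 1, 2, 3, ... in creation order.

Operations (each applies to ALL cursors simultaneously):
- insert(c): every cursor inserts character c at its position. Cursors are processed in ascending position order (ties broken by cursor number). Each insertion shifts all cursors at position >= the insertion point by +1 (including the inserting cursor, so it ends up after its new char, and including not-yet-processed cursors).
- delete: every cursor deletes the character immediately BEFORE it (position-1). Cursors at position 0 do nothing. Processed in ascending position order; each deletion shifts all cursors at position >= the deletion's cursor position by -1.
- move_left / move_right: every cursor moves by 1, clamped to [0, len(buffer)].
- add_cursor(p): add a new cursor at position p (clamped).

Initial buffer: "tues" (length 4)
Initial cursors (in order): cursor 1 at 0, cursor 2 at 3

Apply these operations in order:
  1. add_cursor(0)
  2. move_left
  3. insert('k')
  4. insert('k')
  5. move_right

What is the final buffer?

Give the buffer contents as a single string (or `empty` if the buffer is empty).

Answer: kkkktukkes

Derivation:
After op 1 (add_cursor(0)): buffer="tues" (len 4), cursors c1@0 c3@0 c2@3, authorship ....
After op 2 (move_left): buffer="tues" (len 4), cursors c1@0 c3@0 c2@2, authorship ....
After op 3 (insert('k')): buffer="kktukes" (len 7), cursors c1@2 c3@2 c2@5, authorship 13..2..
After op 4 (insert('k')): buffer="kkkktukkes" (len 10), cursors c1@4 c3@4 c2@8, authorship 1313..22..
After op 5 (move_right): buffer="kkkktukkes" (len 10), cursors c1@5 c3@5 c2@9, authorship 1313..22..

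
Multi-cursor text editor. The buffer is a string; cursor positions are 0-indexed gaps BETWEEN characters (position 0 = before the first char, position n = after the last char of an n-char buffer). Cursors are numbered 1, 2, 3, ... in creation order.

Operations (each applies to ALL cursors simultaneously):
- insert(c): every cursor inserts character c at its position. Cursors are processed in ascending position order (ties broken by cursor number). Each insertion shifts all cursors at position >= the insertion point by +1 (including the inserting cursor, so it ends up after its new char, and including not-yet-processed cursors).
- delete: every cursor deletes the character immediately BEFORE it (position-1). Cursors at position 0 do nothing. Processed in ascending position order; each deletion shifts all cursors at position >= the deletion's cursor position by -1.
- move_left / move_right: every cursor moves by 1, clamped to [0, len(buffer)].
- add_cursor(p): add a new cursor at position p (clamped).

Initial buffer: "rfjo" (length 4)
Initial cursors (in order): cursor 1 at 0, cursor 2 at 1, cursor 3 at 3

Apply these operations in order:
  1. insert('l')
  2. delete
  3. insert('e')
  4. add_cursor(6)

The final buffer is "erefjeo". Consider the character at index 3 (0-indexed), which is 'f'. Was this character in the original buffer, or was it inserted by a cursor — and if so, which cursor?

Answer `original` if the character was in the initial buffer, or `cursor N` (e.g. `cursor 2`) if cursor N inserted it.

Answer: original

Derivation:
After op 1 (insert('l')): buffer="lrlfjlo" (len 7), cursors c1@1 c2@3 c3@6, authorship 1.2..3.
After op 2 (delete): buffer="rfjo" (len 4), cursors c1@0 c2@1 c3@3, authorship ....
After op 3 (insert('e')): buffer="erefjeo" (len 7), cursors c1@1 c2@3 c3@6, authorship 1.2..3.
After op 4 (add_cursor(6)): buffer="erefjeo" (len 7), cursors c1@1 c2@3 c3@6 c4@6, authorship 1.2..3.
Authorship (.=original, N=cursor N): 1 . 2 . . 3 .
Index 3: author = original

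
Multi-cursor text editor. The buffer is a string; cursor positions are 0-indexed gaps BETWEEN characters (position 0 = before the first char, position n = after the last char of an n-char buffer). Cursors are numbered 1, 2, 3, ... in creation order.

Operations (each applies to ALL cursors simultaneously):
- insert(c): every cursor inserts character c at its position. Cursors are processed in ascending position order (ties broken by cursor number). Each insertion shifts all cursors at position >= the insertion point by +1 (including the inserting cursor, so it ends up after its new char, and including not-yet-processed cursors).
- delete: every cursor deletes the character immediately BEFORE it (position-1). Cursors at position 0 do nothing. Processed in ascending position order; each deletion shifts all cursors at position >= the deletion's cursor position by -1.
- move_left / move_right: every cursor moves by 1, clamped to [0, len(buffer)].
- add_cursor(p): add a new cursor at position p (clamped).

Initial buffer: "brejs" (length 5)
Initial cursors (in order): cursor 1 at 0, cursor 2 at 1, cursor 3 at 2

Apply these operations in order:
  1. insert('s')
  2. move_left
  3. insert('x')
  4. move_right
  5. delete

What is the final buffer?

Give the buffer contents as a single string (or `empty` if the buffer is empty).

Answer: xbxrxejs

Derivation:
After op 1 (insert('s')): buffer="sbsrsejs" (len 8), cursors c1@1 c2@3 c3@5, authorship 1.2.3...
After op 2 (move_left): buffer="sbsrsejs" (len 8), cursors c1@0 c2@2 c3@4, authorship 1.2.3...
After op 3 (insert('x')): buffer="xsbxsrxsejs" (len 11), cursors c1@1 c2@4 c3@7, authorship 11.22.33...
After op 4 (move_right): buffer="xsbxsrxsejs" (len 11), cursors c1@2 c2@5 c3@8, authorship 11.22.33...
After op 5 (delete): buffer="xbxrxejs" (len 8), cursors c1@1 c2@3 c3@5, authorship 1.2.3...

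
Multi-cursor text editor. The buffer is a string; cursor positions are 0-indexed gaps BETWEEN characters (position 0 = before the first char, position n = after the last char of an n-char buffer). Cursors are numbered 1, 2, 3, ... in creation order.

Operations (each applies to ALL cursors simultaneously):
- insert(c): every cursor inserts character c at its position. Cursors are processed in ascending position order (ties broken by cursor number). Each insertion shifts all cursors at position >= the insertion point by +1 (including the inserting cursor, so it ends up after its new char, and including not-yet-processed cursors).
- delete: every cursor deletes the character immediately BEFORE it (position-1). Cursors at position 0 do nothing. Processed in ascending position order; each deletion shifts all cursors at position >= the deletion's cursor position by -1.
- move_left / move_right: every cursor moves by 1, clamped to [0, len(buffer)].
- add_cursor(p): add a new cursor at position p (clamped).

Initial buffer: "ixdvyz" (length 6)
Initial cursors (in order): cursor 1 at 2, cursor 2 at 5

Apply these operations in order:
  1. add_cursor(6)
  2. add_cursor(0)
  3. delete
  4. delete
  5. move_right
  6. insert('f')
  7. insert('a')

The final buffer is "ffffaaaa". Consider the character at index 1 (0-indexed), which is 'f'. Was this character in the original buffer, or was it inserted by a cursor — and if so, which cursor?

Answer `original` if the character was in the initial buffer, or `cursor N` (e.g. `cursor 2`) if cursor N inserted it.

After op 1 (add_cursor(6)): buffer="ixdvyz" (len 6), cursors c1@2 c2@5 c3@6, authorship ......
After op 2 (add_cursor(0)): buffer="ixdvyz" (len 6), cursors c4@0 c1@2 c2@5 c3@6, authorship ......
After op 3 (delete): buffer="idv" (len 3), cursors c4@0 c1@1 c2@3 c3@3, authorship ...
After op 4 (delete): buffer="" (len 0), cursors c1@0 c2@0 c3@0 c4@0, authorship 
After op 5 (move_right): buffer="" (len 0), cursors c1@0 c2@0 c3@0 c4@0, authorship 
After op 6 (insert('f')): buffer="ffff" (len 4), cursors c1@4 c2@4 c3@4 c4@4, authorship 1234
After op 7 (insert('a')): buffer="ffffaaaa" (len 8), cursors c1@8 c2@8 c3@8 c4@8, authorship 12341234
Authorship (.=original, N=cursor N): 1 2 3 4 1 2 3 4
Index 1: author = 2

Answer: cursor 2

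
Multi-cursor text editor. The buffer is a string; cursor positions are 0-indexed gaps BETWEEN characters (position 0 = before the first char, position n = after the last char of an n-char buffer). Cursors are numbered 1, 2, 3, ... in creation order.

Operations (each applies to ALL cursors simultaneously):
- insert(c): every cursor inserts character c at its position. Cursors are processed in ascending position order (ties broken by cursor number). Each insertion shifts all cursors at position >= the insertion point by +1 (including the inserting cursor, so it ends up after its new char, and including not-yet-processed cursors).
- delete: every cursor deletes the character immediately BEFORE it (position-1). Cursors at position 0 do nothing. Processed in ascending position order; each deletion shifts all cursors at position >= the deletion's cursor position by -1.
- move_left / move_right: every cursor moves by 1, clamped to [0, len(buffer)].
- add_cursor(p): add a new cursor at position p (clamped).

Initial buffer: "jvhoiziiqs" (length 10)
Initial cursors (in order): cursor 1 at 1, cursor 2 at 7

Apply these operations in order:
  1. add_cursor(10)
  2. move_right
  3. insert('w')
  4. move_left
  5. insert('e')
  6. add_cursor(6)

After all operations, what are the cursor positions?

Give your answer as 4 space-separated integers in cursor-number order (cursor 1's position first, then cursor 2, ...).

Answer: 3 11 15 6

Derivation:
After op 1 (add_cursor(10)): buffer="jvhoiziiqs" (len 10), cursors c1@1 c2@7 c3@10, authorship ..........
After op 2 (move_right): buffer="jvhoiziiqs" (len 10), cursors c1@2 c2@8 c3@10, authorship ..........
After op 3 (insert('w')): buffer="jvwhoiziiwqsw" (len 13), cursors c1@3 c2@10 c3@13, authorship ..1......2..3
After op 4 (move_left): buffer="jvwhoiziiwqsw" (len 13), cursors c1@2 c2@9 c3@12, authorship ..1......2..3
After op 5 (insert('e')): buffer="jvewhoiziiewqsew" (len 16), cursors c1@3 c2@11 c3@15, authorship ..11......22..33
After op 6 (add_cursor(6)): buffer="jvewhoiziiewqsew" (len 16), cursors c1@3 c4@6 c2@11 c3@15, authorship ..11......22..33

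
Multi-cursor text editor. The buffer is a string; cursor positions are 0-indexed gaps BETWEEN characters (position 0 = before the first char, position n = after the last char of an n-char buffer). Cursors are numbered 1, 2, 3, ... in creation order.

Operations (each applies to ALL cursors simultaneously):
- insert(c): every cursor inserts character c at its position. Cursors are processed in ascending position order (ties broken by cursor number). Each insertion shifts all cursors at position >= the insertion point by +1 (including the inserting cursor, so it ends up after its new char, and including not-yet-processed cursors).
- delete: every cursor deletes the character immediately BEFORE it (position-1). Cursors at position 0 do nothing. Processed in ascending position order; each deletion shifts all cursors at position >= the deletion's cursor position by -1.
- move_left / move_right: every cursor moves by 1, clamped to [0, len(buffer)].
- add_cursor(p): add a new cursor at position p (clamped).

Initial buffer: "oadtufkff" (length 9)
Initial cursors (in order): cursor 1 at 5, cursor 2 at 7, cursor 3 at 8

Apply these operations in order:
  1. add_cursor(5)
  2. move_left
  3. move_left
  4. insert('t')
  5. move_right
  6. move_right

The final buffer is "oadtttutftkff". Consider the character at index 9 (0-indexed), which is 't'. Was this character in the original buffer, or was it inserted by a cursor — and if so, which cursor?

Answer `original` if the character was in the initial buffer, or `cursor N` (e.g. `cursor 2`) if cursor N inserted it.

Answer: cursor 3

Derivation:
After op 1 (add_cursor(5)): buffer="oadtufkff" (len 9), cursors c1@5 c4@5 c2@7 c3@8, authorship .........
After op 2 (move_left): buffer="oadtufkff" (len 9), cursors c1@4 c4@4 c2@6 c3@7, authorship .........
After op 3 (move_left): buffer="oadtufkff" (len 9), cursors c1@3 c4@3 c2@5 c3@6, authorship .........
After op 4 (insert('t')): buffer="oadtttutftkff" (len 13), cursors c1@5 c4@5 c2@8 c3@10, authorship ...14..2.3...
After op 5 (move_right): buffer="oadtttutftkff" (len 13), cursors c1@6 c4@6 c2@9 c3@11, authorship ...14..2.3...
After op 6 (move_right): buffer="oadtttutftkff" (len 13), cursors c1@7 c4@7 c2@10 c3@12, authorship ...14..2.3...
Authorship (.=original, N=cursor N): . . . 1 4 . . 2 . 3 . . .
Index 9: author = 3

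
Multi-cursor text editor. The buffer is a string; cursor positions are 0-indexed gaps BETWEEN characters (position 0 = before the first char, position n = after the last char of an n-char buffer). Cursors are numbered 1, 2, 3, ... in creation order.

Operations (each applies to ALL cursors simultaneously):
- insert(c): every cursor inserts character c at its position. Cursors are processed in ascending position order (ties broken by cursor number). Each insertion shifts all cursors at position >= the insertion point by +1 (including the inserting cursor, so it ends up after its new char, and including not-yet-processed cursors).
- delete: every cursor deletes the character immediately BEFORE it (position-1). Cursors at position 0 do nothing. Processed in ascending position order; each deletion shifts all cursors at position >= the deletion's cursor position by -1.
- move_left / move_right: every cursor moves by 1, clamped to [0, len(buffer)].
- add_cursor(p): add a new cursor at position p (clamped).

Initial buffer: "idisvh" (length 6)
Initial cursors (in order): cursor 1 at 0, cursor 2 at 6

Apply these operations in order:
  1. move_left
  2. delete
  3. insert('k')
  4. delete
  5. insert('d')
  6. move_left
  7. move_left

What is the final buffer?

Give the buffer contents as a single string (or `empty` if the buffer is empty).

Answer: didisdh

Derivation:
After op 1 (move_left): buffer="idisvh" (len 6), cursors c1@0 c2@5, authorship ......
After op 2 (delete): buffer="idish" (len 5), cursors c1@0 c2@4, authorship .....
After op 3 (insert('k')): buffer="kidiskh" (len 7), cursors c1@1 c2@6, authorship 1....2.
After op 4 (delete): buffer="idish" (len 5), cursors c1@0 c2@4, authorship .....
After op 5 (insert('d')): buffer="didisdh" (len 7), cursors c1@1 c2@6, authorship 1....2.
After op 6 (move_left): buffer="didisdh" (len 7), cursors c1@0 c2@5, authorship 1....2.
After op 7 (move_left): buffer="didisdh" (len 7), cursors c1@0 c2@4, authorship 1....2.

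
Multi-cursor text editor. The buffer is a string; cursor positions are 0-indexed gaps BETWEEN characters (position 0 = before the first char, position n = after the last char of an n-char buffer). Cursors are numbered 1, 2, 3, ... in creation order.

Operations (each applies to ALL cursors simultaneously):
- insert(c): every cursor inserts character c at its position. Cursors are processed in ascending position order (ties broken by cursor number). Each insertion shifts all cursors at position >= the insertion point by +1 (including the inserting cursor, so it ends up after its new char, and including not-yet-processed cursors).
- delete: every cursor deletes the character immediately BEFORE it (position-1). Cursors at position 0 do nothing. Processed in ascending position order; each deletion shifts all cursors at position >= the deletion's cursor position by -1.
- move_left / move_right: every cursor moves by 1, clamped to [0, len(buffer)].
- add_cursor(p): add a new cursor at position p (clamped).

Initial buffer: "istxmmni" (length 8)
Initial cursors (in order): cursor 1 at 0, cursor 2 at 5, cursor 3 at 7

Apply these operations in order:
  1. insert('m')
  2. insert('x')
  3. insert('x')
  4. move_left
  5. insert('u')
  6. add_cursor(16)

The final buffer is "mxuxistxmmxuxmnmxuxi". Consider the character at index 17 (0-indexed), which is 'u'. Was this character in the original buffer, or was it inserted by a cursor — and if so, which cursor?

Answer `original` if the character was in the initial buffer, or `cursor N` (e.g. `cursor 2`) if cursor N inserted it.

After op 1 (insert('m')): buffer="mistxmmmnmi" (len 11), cursors c1@1 c2@7 c3@10, authorship 1.....2..3.
After op 2 (insert('x')): buffer="mxistxmmxmnmxi" (len 14), cursors c1@2 c2@9 c3@13, authorship 11.....22..33.
After op 3 (insert('x')): buffer="mxxistxmmxxmnmxxi" (len 17), cursors c1@3 c2@11 c3@16, authorship 111.....222..333.
After op 4 (move_left): buffer="mxxistxmmxxmnmxxi" (len 17), cursors c1@2 c2@10 c3@15, authorship 111.....222..333.
After op 5 (insert('u')): buffer="mxuxistxmmxuxmnmxuxi" (len 20), cursors c1@3 c2@12 c3@18, authorship 1111.....2222..3333.
After op 6 (add_cursor(16)): buffer="mxuxistxmmxuxmnmxuxi" (len 20), cursors c1@3 c2@12 c4@16 c3@18, authorship 1111.....2222..3333.
Authorship (.=original, N=cursor N): 1 1 1 1 . . . . . 2 2 2 2 . . 3 3 3 3 .
Index 17: author = 3

Answer: cursor 3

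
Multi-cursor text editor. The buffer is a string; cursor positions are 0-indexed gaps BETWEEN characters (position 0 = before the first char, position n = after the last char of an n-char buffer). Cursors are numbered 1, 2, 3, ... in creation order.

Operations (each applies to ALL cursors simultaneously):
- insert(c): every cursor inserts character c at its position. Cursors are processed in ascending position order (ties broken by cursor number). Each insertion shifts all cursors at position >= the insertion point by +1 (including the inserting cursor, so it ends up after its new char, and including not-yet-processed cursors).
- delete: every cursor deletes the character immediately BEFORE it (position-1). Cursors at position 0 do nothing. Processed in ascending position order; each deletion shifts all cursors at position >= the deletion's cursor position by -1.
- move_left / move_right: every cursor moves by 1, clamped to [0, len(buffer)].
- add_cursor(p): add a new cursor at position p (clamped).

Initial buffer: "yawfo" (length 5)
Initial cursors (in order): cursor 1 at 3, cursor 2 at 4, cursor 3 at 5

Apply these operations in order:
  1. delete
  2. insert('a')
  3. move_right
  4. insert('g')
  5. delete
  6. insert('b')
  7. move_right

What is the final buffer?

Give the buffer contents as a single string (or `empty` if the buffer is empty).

Answer: yaaaabbb

Derivation:
After op 1 (delete): buffer="ya" (len 2), cursors c1@2 c2@2 c3@2, authorship ..
After op 2 (insert('a')): buffer="yaaaa" (len 5), cursors c1@5 c2@5 c3@5, authorship ..123
After op 3 (move_right): buffer="yaaaa" (len 5), cursors c1@5 c2@5 c3@5, authorship ..123
After op 4 (insert('g')): buffer="yaaaaggg" (len 8), cursors c1@8 c2@8 c3@8, authorship ..123123
After op 5 (delete): buffer="yaaaa" (len 5), cursors c1@5 c2@5 c3@5, authorship ..123
After op 6 (insert('b')): buffer="yaaaabbb" (len 8), cursors c1@8 c2@8 c3@8, authorship ..123123
After op 7 (move_right): buffer="yaaaabbb" (len 8), cursors c1@8 c2@8 c3@8, authorship ..123123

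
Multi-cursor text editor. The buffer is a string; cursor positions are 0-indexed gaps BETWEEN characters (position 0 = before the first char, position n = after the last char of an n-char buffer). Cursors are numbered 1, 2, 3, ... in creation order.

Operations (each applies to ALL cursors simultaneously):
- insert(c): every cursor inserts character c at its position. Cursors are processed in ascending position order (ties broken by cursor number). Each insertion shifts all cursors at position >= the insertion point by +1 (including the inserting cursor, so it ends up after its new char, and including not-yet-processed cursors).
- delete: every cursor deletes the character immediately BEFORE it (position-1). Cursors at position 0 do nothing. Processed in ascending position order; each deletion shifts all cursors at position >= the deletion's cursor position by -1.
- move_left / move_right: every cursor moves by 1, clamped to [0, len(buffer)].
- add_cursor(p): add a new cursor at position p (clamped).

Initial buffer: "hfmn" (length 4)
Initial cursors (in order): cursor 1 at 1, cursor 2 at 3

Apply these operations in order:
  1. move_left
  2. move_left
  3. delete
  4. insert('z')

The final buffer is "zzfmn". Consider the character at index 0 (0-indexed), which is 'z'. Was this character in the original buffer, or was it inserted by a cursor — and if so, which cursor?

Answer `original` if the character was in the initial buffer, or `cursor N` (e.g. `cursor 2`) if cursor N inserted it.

After op 1 (move_left): buffer="hfmn" (len 4), cursors c1@0 c2@2, authorship ....
After op 2 (move_left): buffer="hfmn" (len 4), cursors c1@0 c2@1, authorship ....
After op 3 (delete): buffer="fmn" (len 3), cursors c1@0 c2@0, authorship ...
After op 4 (insert('z')): buffer="zzfmn" (len 5), cursors c1@2 c2@2, authorship 12...
Authorship (.=original, N=cursor N): 1 2 . . .
Index 0: author = 1

Answer: cursor 1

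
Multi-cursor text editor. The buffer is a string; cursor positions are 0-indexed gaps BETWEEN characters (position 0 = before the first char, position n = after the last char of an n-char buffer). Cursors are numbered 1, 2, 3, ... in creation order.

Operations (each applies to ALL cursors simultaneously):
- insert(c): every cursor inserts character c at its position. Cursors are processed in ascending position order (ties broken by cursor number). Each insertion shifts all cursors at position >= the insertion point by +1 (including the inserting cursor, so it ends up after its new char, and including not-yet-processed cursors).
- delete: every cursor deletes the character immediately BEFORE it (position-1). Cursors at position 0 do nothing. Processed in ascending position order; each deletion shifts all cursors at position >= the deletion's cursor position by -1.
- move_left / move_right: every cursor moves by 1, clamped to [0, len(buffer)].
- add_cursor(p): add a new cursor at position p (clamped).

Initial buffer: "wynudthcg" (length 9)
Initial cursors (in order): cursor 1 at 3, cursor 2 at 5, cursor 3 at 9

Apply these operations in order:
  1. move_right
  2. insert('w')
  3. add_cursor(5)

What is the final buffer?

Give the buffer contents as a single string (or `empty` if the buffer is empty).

Answer: wynuwdtwhcgw

Derivation:
After op 1 (move_right): buffer="wynudthcg" (len 9), cursors c1@4 c2@6 c3@9, authorship .........
After op 2 (insert('w')): buffer="wynuwdtwhcgw" (len 12), cursors c1@5 c2@8 c3@12, authorship ....1..2...3
After op 3 (add_cursor(5)): buffer="wynuwdtwhcgw" (len 12), cursors c1@5 c4@5 c2@8 c3@12, authorship ....1..2...3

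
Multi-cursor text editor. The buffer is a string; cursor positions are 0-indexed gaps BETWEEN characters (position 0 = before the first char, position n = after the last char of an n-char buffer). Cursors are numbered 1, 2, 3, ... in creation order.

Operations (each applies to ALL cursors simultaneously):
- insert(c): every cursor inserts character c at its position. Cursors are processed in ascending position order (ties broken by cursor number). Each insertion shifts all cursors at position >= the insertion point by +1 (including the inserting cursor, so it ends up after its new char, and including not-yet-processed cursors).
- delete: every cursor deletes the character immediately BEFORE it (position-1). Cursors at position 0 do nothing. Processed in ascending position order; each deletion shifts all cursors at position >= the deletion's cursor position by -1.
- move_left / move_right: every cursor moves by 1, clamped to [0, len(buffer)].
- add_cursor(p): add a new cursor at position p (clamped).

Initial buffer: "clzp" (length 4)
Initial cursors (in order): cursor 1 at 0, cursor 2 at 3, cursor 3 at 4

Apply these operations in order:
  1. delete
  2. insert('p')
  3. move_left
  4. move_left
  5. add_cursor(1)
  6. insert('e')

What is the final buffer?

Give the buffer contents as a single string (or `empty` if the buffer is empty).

After op 1 (delete): buffer="cl" (len 2), cursors c1@0 c2@2 c3@2, authorship ..
After op 2 (insert('p')): buffer="pclpp" (len 5), cursors c1@1 c2@5 c3@5, authorship 1..23
After op 3 (move_left): buffer="pclpp" (len 5), cursors c1@0 c2@4 c3@4, authorship 1..23
After op 4 (move_left): buffer="pclpp" (len 5), cursors c1@0 c2@3 c3@3, authorship 1..23
After op 5 (add_cursor(1)): buffer="pclpp" (len 5), cursors c1@0 c4@1 c2@3 c3@3, authorship 1..23
After op 6 (insert('e')): buffer="epecleepp" (len 9), cursors c1@1 c4@3 c2@7 c3@7, authorship 114..2323

Answer: epecleepp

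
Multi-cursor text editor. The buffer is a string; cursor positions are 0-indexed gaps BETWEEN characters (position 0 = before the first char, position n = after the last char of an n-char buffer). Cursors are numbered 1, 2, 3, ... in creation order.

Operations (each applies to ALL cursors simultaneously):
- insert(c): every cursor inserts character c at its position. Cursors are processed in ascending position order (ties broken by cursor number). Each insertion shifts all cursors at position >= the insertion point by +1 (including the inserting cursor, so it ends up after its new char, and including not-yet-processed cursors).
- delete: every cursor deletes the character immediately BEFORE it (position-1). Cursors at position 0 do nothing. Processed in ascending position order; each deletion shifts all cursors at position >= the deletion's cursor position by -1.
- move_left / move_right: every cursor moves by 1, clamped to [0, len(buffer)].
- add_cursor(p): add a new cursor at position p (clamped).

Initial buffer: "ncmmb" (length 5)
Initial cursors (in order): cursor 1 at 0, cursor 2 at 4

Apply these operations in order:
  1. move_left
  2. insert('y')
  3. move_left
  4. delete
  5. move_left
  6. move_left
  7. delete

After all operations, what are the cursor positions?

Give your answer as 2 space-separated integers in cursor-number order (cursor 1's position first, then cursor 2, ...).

After op 1 (move_left): buffer="ncmmb" (len 5), cursors c1@0 c2@3, authorship .....
After op 2 (insert('y')): buffer="yncmymb" (len 7), cursors c1@1 c2@5, authorship 1...2..
After op 3 (move_left): buffer="yncmymb" (len 7), cursors c1@0 c2@4, authorship 1...2..
After op 4 (delete): buffer="yncymb" (len 6), cursors c1@0 c2@3, authorship 1..2..
After op 5 (move_left): buffer="yncymb" (len 6), cursors c1@0 c2@2, authorship 1..2..
After op 6 (move_left): buffer="yncymb" (len 6), cursors c1@0 c2@1, authorship 1..2..
After op 7 (delete): buffer="ncymb" (len 5), cursors c1@0 c2@0, authorship ..2..

Answer: 0 0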